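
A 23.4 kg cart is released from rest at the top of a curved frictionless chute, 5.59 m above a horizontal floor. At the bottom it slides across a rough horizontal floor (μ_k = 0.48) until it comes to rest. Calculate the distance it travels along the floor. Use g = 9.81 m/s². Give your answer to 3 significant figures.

Applying the work–energy principle:
At rest all PE has been dissipated by friction: mgh = μ_k m g d
d = h/μ_k = 5.59/0.48 = 11.65 m

d = 11.6 m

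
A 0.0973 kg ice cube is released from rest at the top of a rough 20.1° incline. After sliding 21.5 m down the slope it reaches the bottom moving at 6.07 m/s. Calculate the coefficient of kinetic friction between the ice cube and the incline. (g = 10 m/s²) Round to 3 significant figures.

Energy balance down the incline: mg L sinθ − ½mv² = μ_k (mg cosθ) L
mgL sinθ = 7.1892 J; ½mv² = 1.7925 J
W_f = 7.1892 − 1.7925 = 5.397 J
μ_k = W_f/(mg cosθ · L) = 5.397/(0.9137 × 21.5) = 0.2747

μ_k = 0.275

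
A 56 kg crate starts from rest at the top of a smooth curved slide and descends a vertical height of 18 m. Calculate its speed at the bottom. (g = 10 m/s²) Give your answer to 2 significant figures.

v = 19 m/s

By conservation of mechanical energy, mgh = ½mv²
v = √(2gh) = √(2 × 10 × 18) = √360.00 = 18.97 m/s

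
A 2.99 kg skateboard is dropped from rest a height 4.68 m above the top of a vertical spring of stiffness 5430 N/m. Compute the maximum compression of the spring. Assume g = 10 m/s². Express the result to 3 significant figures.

Let x be the compression. The total drop is H + x, and the skateboard is instantaneously at rest at max compression, so energy conservation gives:
mg(H + x) = ½kx²
½(5430)x² − (2.99)(10)x − (2.99)(10)(4.68) = 0
2715x² − 29.90x − 139.9 = 0
x = [29.90 + √(894.0 + 1.5197e+06)]/(2 × 2715) = 0.2326 m

x = 0.233 m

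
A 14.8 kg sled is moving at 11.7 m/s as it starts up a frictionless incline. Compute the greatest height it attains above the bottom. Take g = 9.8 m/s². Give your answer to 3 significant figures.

Setting KE at the bottom equal to PE gained: ½mv² = mgh
h = v²/(2g) = 11.7²/(2 × 9.8) = 6.984 m

h = 6.98 m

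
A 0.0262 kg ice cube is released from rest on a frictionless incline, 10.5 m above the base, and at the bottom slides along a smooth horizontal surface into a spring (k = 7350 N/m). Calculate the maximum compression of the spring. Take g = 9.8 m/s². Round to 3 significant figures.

At max compression the cube is momentarily at rest: mgh = ½kx²
x = √(2mgh/k) = √(2 × 0.0262 × 9.8 × 10.5 / 7350) = 0.02709 m

x = 0.0271 m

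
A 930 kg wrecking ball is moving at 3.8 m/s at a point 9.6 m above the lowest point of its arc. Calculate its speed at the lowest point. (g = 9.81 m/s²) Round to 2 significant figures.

By conservation of mechanical energy, ½mv₀² + mgh = ½mv²
v² = v₀² + 2gh = (3.8)² + 2(9.81)(9.6) = 202.79
v = √202.79 = 14.24 m/s

v = 14 m/s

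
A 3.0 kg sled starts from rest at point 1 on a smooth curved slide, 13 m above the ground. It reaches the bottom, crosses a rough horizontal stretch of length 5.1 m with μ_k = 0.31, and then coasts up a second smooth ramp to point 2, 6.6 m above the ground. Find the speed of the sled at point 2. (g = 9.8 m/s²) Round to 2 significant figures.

Energy at 1: mgh₁ = (3.0)(9.8)(13) = 382.20 J
Friction loss: W_f = μ_k mg d = 46.48 J
At 2: ½mv² + mgh₂ = mgh₁ − W_f
½mv² = 382.20 − 46.48 − 194.04 = 141.68 J
v = √(2 × 141.68/3.0) = 9.719 m/s

v = 9.7 m/s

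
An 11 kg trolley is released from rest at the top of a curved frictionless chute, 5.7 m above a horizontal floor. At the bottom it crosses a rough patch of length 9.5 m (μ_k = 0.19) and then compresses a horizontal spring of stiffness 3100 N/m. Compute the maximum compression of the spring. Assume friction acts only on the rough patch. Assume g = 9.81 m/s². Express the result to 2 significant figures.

x = 0.52 m

Initial energy: E₁ = mgh = (11)(9.81)(5.7) = 615.09 J
Friction removes W_f = μ_k mg d = (0.19)(11)(9.81)(9.5) = 194.8 J
Energy reaching the spring: E = 615.09 − 194.8 = 420.31 J
At max compression ½kx² = E ⇒ x = √(2E/k) = √(2 × 420.31/3100) = 0.5207 m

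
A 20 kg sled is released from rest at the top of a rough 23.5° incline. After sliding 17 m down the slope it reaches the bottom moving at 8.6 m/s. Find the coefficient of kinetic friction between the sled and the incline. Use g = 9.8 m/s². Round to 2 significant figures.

μ_k = 0.19

mgh = ½mv² + μ_k (mg cosθ) L, with h = L sinθ
mgL sinθ = 1328.6 J; ½mv² = 739.60 J
W_f = 1328.6 − 739.60 = 589.0 J
μ_k = W_f/(mg cosθ · L) = 589.0/(179.7 × 17) = 0.1928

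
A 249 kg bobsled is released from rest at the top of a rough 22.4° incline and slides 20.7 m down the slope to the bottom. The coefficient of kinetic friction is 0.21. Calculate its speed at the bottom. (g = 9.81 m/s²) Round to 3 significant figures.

v = 8.71 m/s

Taking the bottom as reference, mgh = ½mv² + μ_k N L with h = L sinθ, N = mg cosθ:
mgh = mgL sinθ = (249)(9.81)(20.7)sin22.4° = 19268 J
W_f = μ_k mg cosθ · L = (0.21)(249)(9.81)cos22.4°·20.7 = 9817 J
½mv² = 19268 − 9817 = 9451.1 J
v = √(2 × 9451.1/249) = 8.713 m/s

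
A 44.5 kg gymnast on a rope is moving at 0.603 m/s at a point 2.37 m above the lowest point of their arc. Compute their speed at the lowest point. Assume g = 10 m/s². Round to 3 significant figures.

Energy conservation between the two points: ½mv₀² + mgh = ½mv²
v² = v₀² + 2gh = (0.603)² + 2(10)(2.37) = 47.764
v = √47.764 = 6.911 m/s

v = 6.91 m/s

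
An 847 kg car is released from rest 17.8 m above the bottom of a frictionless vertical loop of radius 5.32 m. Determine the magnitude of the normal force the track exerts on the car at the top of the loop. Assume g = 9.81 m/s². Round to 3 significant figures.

N = 14100 N

Energy from release to top (height 2r): mgh = ½mv_top² + mg(2r)
v_top² = 2g(h − 2r) = 2(9.81)(17.8 − 10.64) = 140.48 m²/s²
At the top, both N and weight point toward the centre: N + mg = mv_top²/r
N = m(v_top²/r − g) = 847(140.48/5.32 − 9.81) = 14057 N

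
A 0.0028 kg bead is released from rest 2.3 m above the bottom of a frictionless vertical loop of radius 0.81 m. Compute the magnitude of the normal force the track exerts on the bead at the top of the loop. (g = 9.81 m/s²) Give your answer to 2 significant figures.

Energy from release to top (height 2r): mgh = ½mv_top² + mg(2r)
v_top² = 2g(h − 2r) = 2(9.81)(2.3 − 1.620) = 13.342 m²/s²
At the top, both N and weight point toward the centre: N + mg = mv_top²/r
N = m(v_top²/r − g) = 0.0028(13.342/0.81 − 9.81) = 0.01865 N

N = 0.019 N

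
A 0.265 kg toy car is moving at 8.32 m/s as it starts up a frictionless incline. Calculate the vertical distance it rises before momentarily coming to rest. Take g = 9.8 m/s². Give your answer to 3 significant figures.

By energy conservation, ½mv² = mgh
h = v²/(2g) = 8.32²/(2 × 9.8) = 3.532 m

h = 3.53 m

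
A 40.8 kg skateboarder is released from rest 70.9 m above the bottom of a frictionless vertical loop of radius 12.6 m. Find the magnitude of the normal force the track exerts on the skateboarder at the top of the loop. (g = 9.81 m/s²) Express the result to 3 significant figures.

N = 2500 N

Energy from release to top (height 2r): mgh = ½mv_top² + mg(2r)
v_top² = 2g(h − 2r) = 2(9.81)(70.9 − 25.20) = 896.63 m²/s²
At the top, both N and weight point toward the centre: N + mg = mv_top²/r
N = m(v_top²/r − g) = 40.8(896.63/12.6 − 9.81) = 2503 N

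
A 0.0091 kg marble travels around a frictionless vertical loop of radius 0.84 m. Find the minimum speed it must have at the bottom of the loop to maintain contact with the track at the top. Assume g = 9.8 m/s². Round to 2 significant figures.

v = 6.4 m/s

At the top: mg = mv_top²/r ⇒ v_top² = gr = 8.232 m²/s²
Energy from bottom to top (height 2r): ½mv_bot² = ½mv_top² + mg(2r)
v_bot² = gr + 4gr = 5gr = 41.16
v_bot = √(5gr) = 6.416 m/s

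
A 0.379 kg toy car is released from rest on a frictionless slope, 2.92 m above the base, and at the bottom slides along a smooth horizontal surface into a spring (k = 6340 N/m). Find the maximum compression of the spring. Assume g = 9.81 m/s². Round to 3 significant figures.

At max compression the car is momentarily at rest: mgh = ½kx²
x = √(2mgh/k) = √(2 × 0.379 × 9.81 × 2.92 / 6340) = 0.05852 m

x = 0.0585 m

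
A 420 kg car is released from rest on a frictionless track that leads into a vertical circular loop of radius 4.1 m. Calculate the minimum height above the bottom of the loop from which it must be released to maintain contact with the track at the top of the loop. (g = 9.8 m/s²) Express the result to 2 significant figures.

h = 10 m

At the top, for minimum speed gravity alone supplies the centripetal force: mg = mv_top²/r ⇒ v_top² = gr = 40.18 m²/s²
Energy conservation from release height h to the top (height 2r): mgh = ½mv_top² + mg(2r)
h = v_top²/(2g) + 2r = r/2 + 2r = 5r/2 = 10.25 m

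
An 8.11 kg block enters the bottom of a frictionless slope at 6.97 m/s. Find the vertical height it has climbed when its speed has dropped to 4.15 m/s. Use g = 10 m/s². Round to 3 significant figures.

Energy balance between the two points: ½mv₁² = ½mv₂² + mgh
h = (v₁² − v₂²)/(2g) = (6.97² − 4.15²)/(2 × 10) = 1.568 m

h = 1.57 m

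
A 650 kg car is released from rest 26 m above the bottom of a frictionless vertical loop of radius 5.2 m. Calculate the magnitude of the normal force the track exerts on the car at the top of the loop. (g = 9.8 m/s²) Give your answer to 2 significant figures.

N = 32000 N

Energy from release to top (height 2r): mgh = ½mv_top² + mg(2r)
v_top² = 2g(h − 2r) = 2(9.8)(26 − 10.40) = 305.76 m²/s²
At the top, both N and weight point toward the centre: N + mg = mv_top²/r
N = m(v_top²/r − g) = 650(305.76/5.2 − 9.8) = 31850 N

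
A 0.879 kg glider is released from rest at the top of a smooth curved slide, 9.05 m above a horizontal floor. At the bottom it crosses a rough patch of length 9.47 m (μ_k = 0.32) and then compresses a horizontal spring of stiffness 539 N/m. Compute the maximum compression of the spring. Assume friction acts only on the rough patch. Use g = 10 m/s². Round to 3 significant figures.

x = 0.443 m

Initial energy: E₁ = mgh = (0.879)(10)(9.05) = 79.549 J
Friction removes W_f = μ_k mg d = (0.32)(0.879)(10)(9.47) = 26.64 J
Energy reaching the spring: E = 79.549 − 26.64 = 52.912 J
At max compression ½kx² = E ⇒ x = √(2E/k) = √(2 × 52.912/539) = 0.4431 m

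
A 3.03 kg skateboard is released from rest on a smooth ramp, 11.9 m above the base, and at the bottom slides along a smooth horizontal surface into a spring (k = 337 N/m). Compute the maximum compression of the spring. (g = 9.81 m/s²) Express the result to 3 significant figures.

x = 1.45 m

Energy conservation (no friction) from release to max compression: mgh = ½kx²
x = √(2mgh/k) = √(2 × 3.03 × 9.81 × 11.9 / 337) = 1.449 m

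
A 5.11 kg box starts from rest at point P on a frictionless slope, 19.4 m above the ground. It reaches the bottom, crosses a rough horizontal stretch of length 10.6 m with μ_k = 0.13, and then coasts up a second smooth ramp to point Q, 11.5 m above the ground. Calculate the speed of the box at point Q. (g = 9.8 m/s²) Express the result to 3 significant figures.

v = 11.3 m/s

Energy at P: mgh₁ = (5.11)(9.8)(19.4) = 971.51 J
Friction loss: W_f = μ_k mg d = 69.01 J
At Q: ½mv² + mgh₂ = mgh₁ − W_f
½mv² = 971.51 − 69.01 − 575.90 = 326.61 J
v = √(2 × 326.61/5.11) = 11.31 m/s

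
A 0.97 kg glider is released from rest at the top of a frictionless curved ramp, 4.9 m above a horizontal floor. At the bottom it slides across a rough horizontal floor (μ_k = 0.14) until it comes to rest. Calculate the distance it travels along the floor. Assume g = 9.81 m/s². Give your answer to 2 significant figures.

d = 35 m

Energy bookkeeping (friction removes W_f = μ_k N d):
At rest all PE has been dissipated by friction: mgh = μ_k m g d
d = h/μ_k = 4.9/0.14 = 35.00 m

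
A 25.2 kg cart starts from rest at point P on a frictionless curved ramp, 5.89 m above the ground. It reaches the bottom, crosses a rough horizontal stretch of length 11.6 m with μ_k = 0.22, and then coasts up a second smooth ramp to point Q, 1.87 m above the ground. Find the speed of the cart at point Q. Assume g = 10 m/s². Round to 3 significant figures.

Energy at P: mgh₁ = (25.2)(10)(5.89) = 1484.3 J
Friction loss: W_f = μ_k mg d = 643.1 J
At Q: ½mv² + mgh₂ = mgh₁ − W_f
½mv² = 1484.3 − 643.1 − 471.24 = 369.94 J
v = √(2 × 369.94/25.2) = 5.418 m/s

v = 5.42 m/s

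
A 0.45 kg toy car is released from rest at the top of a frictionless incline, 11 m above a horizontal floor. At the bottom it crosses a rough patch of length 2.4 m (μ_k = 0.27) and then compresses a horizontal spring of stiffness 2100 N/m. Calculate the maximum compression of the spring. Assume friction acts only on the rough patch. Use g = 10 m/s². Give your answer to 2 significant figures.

x = 0.21 m

Initial energy: E₁ = mgh = (0.45)(10)(11) = 49.500 J
Friction removes W_f = μ_k mg d = (0.27)(0.45)(10)(2.4) = 2.916 J
Energy reaching the spring: E = 49.500 − 2.916 = 46.584 J
At max compression ½kx² = E ⇒ x = √(2E/k) = √(2 × 46.584/2100) = 0.2106 m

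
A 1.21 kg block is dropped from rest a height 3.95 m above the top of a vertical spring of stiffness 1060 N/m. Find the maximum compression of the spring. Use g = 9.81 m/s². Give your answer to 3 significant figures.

x = 0.309 m

Let x be the compression. The total drop is H + x, and the block is instantaneously at rest at max compression, so energy conservation gives:
mg(H + x) = ½kx²
½(1060)x² − (1.21)(9.81)x − (1.21)(9.81)(3.95) = 0
530.0x² − 11.87x − 46.89 = 0
x = [11.87 + √(140.9 + 99400)]/(2 × 530.0) = 0.3088 m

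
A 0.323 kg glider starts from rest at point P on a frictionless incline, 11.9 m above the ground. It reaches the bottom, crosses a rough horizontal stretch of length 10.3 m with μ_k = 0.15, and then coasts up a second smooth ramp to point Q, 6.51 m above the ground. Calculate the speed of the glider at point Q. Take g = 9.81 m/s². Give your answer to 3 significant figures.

Energy at P: mgh₁ = (0.323)(9.81)(11.9) = 37.707 J
Friction loss: W_f = μ_k mg d = 4.896 J
At Q: ½mv² + mgh₂ = mgh₁ − W_f
½mv² = 37.707 − 4.896 − 20.628 = 12.183 J
v = √(2 × 12.183/0.323) = 8.686 m/s

v = 8.69 m/s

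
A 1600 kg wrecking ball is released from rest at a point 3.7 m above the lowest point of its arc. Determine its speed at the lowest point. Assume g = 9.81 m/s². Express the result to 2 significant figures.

v = 8.5 m/s

Equating total energy at the two states: mgh = ½mv²
The mass cancels from both sides.
v = √(2gh) = √(2 × 9.81 × 3.7) = √72.594 = 8.520 m/s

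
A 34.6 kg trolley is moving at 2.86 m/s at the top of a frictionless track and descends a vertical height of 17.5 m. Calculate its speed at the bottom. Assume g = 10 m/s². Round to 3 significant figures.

Mechanical energy is conserved (no friction): ½mv₀² + mgh = ½mv²
v² = v₀² + 2gh = (2.86)² + 2(10)(17.5) = 358.18
v = √358.18 = 18.93 m/s

v = 18.9 m/s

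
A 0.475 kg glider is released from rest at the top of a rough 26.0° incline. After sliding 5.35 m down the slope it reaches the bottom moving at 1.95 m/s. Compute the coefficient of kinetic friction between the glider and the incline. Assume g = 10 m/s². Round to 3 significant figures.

Energy balance down the incline: mg L sinθ − ½mv² = μ_k (mg cosθ) L
mgL sinθ = 11.140 J; ½mv² = 0.90309 J
W_f = 11.140 − 0.90309 = 10.24 J
μ_k = W_f/(mg cosθ · L) = 10.24/(4.269 × 5.35) = 0.4482

μ_k = 0.448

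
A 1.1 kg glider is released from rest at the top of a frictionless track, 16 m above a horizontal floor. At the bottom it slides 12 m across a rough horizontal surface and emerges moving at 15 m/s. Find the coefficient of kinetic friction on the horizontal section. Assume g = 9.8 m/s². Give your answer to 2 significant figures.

Energy at the top = energy at the end + work done against friction:
mgh = ½mv² + μ_k m g d
mgh = 172.48 J; ½mv² = 123.75 J
W_f = 172.48 − 123.75 = 48.73 J
μ_k = W_f/(mg·d) = 48.73/(10.78 × 12) = 0.3767

μ_k = 0.38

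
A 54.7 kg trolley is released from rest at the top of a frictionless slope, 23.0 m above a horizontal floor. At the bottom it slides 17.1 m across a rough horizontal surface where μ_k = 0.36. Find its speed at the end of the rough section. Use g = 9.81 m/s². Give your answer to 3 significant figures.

v = 18.2 m/s

Applying the work–energy principle:
mgh = ½mv² + μ_k m g d
W_f = μ_k mg d = (0.36)(54.7)(9.81)(17.1) = 3303 J
½mv² = mgh − W_f = 12342 − 3303 = 9038.6 J
v = √(2 × 9038.6/54.7) = 18.18 m/s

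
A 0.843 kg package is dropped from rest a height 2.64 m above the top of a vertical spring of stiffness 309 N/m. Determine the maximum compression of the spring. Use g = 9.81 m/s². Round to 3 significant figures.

Measuring PE from the top of the relaxed spring, at max compression the package has dropped H + x with zero KE, so:
mg(H + x) = ½kx²
½(309)x² − (0.843)(9.81)x − (0.843)(9.81)(2.64) = 0
154.5x² − 8.270x − 21.83 = 0
x = [8.270 + √(68.39 + 13492)]/(2 × 154.5) = 0.4036 m

x = 0.404 m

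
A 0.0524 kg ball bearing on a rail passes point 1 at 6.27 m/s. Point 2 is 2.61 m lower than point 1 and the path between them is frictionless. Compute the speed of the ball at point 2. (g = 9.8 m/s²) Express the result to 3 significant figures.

v = 9.51 m/s

By conservation of mechanical energy, ½mv₀² + mgh = ½mv²
v² = v₀² + 2gh = (6.27)² + 2(9.8)(2.61) = 90.469
v = √90.469 = 9.512 m/s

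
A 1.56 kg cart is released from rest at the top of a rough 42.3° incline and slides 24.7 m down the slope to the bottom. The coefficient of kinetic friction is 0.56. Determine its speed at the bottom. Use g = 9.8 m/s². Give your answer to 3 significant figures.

Energy: mgh = ½mv² + W_f, with h = L sinθ and W_f = μ_k (mg cosθ) L
mgh = mgL sinθ = (1.56)(9.8)(24.7)sin42.3° = 254.14 J
W_f = μ_k mg cosθ · L = (0.56)(1.56)(9.8)cos42.3°·24.7 = 156.4 J
½mv² = 254.14 − 156.4 = 97.734 J
v = √(2 × 97.734/1.56) = 11.19 m/s

v = 11.2 m/s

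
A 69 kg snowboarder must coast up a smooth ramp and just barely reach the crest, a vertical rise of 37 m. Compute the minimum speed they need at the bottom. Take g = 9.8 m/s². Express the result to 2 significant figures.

v = 27 m/s

At the top they are momentarily at rest, so all KE converts to PE: ½mv² = mgh
v = √(2gh) = √(2 × 9.8 × 37) = 26.93 m/s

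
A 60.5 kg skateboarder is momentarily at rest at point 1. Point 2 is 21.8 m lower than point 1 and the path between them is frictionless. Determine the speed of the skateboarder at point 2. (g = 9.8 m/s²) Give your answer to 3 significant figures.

v = 20.7 m/s

Energy conservation between the two points: mgh = ½mv²
The mass cancels from both sides.
v = √(2gh) = √(2 × 9.8 × 21.8) = √427.28 = 20.67 m/s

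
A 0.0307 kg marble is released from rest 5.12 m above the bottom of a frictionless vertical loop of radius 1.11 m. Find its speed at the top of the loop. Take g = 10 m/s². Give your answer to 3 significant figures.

Energy conservation: mgh = ½mv_top² + mg(2r)
v_top² = 2g(h − 2r) = 2(10)(5.12 − 2.220) = 58.00
v_top = 7.616 m/s

v = 7.62 m/s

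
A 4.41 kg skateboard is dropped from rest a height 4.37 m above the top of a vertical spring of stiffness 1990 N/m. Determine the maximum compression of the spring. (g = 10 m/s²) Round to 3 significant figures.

x = 0.463 m

Measuring PE from the top of the relaxed spring, at max compression the skateboard has dropped H + x with zero KE, so:
mg(H + x) = ½kx²
½(1990)x² − (4.41)(10)x − (4.41)(10)(4.37) = 0
995.0x² − 44.10x − 192.7 = 0
x = [44.10 + √(1945 + 767014)]/(2 × 995.0) = 0.4628 m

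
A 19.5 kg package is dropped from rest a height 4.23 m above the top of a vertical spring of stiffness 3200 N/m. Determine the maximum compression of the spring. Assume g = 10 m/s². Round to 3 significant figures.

Take the reference level at the top of the uncompressed spring. At max compression the package has fallen H + x and is momentarily at rest:
mg(H + x) = ½kx²
½(3200)x² − (19.5)(10)x − (19.5)(10)(4.23) = 0
1600x² − 195.0x − 824.9 = 0
x = [195.0 + √(38025 + 5.2790e+06)]/(2 × 1600) = 0.7815 m

x = 0.782 m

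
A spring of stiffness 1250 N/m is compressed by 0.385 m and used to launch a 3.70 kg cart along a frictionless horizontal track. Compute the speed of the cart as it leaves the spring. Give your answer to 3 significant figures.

v = 7.08 m/s

Spring PE converts entirely to kinetic energy: ½kx² = ½mv²
v = x√(k/m) = 0.385 × √(1250/3.70) = 7.076 m/s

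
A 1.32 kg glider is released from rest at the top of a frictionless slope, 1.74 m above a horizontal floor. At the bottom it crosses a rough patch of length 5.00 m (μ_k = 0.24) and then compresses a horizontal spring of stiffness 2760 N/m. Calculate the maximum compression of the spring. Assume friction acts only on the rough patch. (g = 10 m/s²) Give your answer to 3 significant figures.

x = 0.0719 m

Initial energy: E₁ = mgh = (1.32)(10)(1.74) = 22.968 J
Friction removes W_f = μ_k mg d = (0.24)(1.32)(10)(5.00) = 15.84 J
Energy reaching the spring: E = 22.968 − 15.84 = 7.1280 J
At max compression ½kx² = E ⇒ x = √(2E/k) = √(2 × 7.1280/2760) = 0.07187 m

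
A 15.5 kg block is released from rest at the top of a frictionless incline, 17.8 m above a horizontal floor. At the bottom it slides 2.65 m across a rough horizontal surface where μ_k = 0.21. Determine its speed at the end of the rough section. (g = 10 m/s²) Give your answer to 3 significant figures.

Energy at the top = energy at the end + work done against friction:
mgh = ½mv² + μ_k m g d
W_f = μ_k mg d = (0.21)(15.5)(10)(2.65) = 86.26 J
½mv² = mgh − W_f = 2759.0 − 86.26 = 2672.7 J
v = √(2 × 2672.7/15.5) = 18.57 m/s

v = 18.6 m/s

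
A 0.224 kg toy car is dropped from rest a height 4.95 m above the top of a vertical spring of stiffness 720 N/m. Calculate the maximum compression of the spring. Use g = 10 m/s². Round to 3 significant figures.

x = 0.179 m

Let x be the compression. The total drop is H + x, and the car is instantaneously at rest at max compression, so energy conservation gives:
mg(H + x) = ½kx²
½(720)x² − (0.224)(10)x − (0.224)(10)(4.95) = 0
360.0x² − 2.240x − 11.09 = 0
x = [2.240 + √(5.018 + 15967)]/(2 × 360.0) = 0.1786 m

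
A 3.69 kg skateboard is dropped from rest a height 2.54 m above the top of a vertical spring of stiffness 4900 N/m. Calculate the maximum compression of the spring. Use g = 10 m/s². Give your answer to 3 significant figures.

x = 0.203 m

Let x be the compression. The total drop is H + x, and the skateboard is instantaneously at rest at max compression, so energy conservation gives:
mg(H + x) = ½kx²
½(4900)x² − (3.69)(10)x − (3.69)(10)(2.54) = 0
2450x² − 36.90x − 93.73 = 0
x = [36.90 + √(1362 + 918515)]/(2 × 2450) = 0.2033 m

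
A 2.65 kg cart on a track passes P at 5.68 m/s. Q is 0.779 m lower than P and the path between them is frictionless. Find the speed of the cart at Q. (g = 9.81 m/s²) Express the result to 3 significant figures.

Energy conservation between the two points: ½mv₀² + mgh = ½mv²
The mass cancels from both sides.
v² = v₀² + 2gh = (5.68)² + 2(9.81)(0.779) = 47.546
v = √47.546 = 6.895 m/s

v = 6.90 m/s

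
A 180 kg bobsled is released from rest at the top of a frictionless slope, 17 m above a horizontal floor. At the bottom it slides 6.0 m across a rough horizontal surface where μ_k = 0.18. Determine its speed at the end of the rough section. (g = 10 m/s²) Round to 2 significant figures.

v = 18 m/s

Energy at the top = energy at the end + work done against friction:
mgh = ½mv² + μ_k m g d
W_f = μ_k mg d = (0.18)(180)(10)(6.0) = 1944 J
½mv² = mgh − W_f = 30600 − 1944 = 28656 J
v = √(2 × 28656/180) = 17.84 m/s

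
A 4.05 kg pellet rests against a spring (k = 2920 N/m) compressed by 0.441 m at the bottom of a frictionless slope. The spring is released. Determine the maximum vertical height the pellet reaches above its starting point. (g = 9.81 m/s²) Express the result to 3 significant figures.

h = 7.15 m

Energy conservation from release to the highest point: ½kx² = mgh
h = kx²/(2mg) = (2920)(0.441)²/(2 × 4.05 × 9.81) = 7.147 m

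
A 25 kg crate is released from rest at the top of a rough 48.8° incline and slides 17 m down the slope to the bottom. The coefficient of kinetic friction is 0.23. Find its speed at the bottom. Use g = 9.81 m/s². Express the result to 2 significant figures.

v = 14 m/s

Taking the bottom as reference, mgh = ½mv² + μ_k N L with h = L sinθ, N = mg cosθ:
mgh = mgL sinθ = (25)(9.81)(17)sin48.8° = 3137.0 J
W_f = μ_k mg cosθ · L = (0.23)(25)(9.81)cos48.8°·17 = 631.6 J
½mv² = 3137.0 − 631.6 = 2505.4 J
v = √(2 × 2505.4/25) = 14.16 m/s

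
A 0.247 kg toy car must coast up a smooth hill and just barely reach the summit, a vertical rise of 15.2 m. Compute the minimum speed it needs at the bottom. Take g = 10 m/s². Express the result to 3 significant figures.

v = 17.4 m/s

At the top it is momentarily at rest, so all KE converts to PE: ½mv² = mgh
v = √(2gh) = √(2 × 10 × 15.2) = 17.44 m/s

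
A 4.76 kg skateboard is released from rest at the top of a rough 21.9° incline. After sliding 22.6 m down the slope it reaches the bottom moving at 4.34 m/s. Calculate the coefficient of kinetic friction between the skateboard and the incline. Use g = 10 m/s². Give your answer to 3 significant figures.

μ_k = 0.357

mgh = ½mv² + μ_k (mg cosθ) L, with h = L sinθ
mgL sinθ = 401.25 J; ½mv² = 44.829 J
W_f = 401.25 − 44.829 = 356.4 J
μ_k = W_f/(mg cosθ · L) = 356.4/(44.17 × 22.6) = 0.3571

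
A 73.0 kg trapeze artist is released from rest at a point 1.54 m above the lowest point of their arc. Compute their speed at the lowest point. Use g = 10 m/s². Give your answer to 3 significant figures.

v = 5.55 m/s

By conservation of mechanical energy, mgh = ½mv²
v = √(2gh) = √(2 × 10 × 1.54) = √30.800 = 5.550 m/s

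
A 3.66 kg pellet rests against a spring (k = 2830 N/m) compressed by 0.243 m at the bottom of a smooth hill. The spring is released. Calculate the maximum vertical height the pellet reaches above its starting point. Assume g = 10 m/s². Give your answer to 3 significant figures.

h = 2.28 m

All spring PE becomes gravitational PE at the highest point: ½kx² = mgh
h = kx²/(2mg) = (2830)(0.243)²/(2 × 3.66 × 10) = 2.283 m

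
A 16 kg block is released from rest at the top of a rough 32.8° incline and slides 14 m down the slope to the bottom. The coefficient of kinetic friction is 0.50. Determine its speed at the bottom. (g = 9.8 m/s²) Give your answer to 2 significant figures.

Work–energy: mg(L sinθ) − μ_k(mg cosθ)L = ½mv²
mgh = mgL sinθ = (16)(9.8)(14)sin32.8° = 1189.2 J
W_f = μ_k mg cosθ · L = (0.50)(16)(9.8)cos32.8°·14 = 922.6 J
½mv² = 1189.2 − 922.6 = 266.55 J
v = √(2 × 266.55/16) = 5.772 m/s

v = 5.8 m/s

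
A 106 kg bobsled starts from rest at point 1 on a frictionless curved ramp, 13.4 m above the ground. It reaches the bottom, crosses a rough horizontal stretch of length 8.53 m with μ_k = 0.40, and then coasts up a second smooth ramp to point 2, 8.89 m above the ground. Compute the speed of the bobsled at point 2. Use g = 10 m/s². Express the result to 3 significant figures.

Energy at 1: mgh₁ = (106)(10)(13.4) = 14204 J
Friction loss: W_f = μ_k mg d = 3617 J
At 2: ½mv² + mgh₂ = mgh₁ − W_f
½mv² = 14204 − 3617 − 9423.4 = 1163.9 J
v = √(2 × 1163.9/106) = 4.686 m/s

v = 4.69 m/s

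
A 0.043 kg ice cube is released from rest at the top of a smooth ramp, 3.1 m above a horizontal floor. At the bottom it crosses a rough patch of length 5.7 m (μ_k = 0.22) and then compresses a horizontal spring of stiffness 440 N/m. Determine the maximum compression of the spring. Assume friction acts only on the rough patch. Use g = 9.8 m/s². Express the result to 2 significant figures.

Initial energy: E₁ = mgh = (0.043)(9.8)(3.1) = 1.3063 J
Friction removes W_f = μ_k mg d = (0.22)(0.043)(9.8)(5.7) = 0.5284 J
Energy reaching the spring: E = 1.3063 − 0.5284 = 0.77790 J
At max compression ½kx² = E ⇒ x = √(2E/k) = √(2 × 0.77790/440) = 0.05946 m

x = 0.059 m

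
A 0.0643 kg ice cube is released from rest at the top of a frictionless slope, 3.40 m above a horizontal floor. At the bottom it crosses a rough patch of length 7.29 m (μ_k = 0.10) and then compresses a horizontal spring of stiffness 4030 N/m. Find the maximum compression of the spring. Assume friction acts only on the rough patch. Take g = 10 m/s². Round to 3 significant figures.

x = 0.0292 m

Initial energy: E₁ = mgh = (0.0643)(10)(3.40) = 2.1862 J
Friction removes W_f = μ_k mg d = (0.10)(0.0643)(10)(7.29) = 0.4687 J
Energy reaching the spring: E = 2.1862 − 0.4687 = 1.7175 J
At max compression ½kx² = E ⇒ x = √(2E/k) = √(2 × 1.7175/4030) = 0.02919 m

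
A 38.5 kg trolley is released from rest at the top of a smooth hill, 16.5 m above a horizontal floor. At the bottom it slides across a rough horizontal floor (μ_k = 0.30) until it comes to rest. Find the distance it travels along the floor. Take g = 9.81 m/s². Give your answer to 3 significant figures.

Energy bookkeeping (friction removes W_f = μ_k N d):
At rest all PE has been dissipated by friction: mgh = μ_k m g d
d = h/μ_k = 16.5/0.30 = 55.00 m

d = 55.0 m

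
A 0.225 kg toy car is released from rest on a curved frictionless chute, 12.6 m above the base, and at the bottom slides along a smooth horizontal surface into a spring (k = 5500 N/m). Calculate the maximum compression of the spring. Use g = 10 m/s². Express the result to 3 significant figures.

Energy conservation (no friction) from release to max compression: mgh = ½kx²
x = √(2mgh/k) = √(2 × 0.225 × 10 × 12.6 / 5500) = 0.1015 m

x = 0.102 m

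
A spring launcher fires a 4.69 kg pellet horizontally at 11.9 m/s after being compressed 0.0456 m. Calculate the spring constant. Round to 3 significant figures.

k = 319000 N/m

Spring PE at full compression equals KE at release: ½kx² = ½mv²
k = mv²/x² = (4.69)(11.9)²/(0.0456)² = 319402 N/m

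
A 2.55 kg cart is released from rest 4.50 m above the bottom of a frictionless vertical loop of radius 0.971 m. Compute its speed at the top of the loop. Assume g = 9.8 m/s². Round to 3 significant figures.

Energy conservation: mgh = ½mv_top² + mg(2r)
v_top² = 2g(h − 2r) = 2(9.8)(4.50 − 1.942) = 50.14
v_top = 7.081 m/s

v = 7.08 m/s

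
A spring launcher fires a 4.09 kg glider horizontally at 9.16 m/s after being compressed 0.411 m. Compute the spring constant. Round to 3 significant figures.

Spring PE at full compression equals KE at release: ½kx² = ½mv²
k = mv²/x² = (4.09)(9.16)²/(0.411)² = 2032 N/m

k = 2030 N/m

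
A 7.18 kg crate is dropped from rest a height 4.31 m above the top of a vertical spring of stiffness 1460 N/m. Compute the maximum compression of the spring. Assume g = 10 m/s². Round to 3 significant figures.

Measuring PE from the top of the relaxed spring, at max compression the crate has dropped H + x with zero KE, so:
mg(H + x) = ½kx²
½(1460)x² − (7.18)(10)x − (7.18)(10)(4.31) = 0
730.0x² − 71.80x − 309.5 = 0
x = [71.80 + √(5155 + 903617)]/(2 × 730.0) = 0.7021 m

x = 0.702 m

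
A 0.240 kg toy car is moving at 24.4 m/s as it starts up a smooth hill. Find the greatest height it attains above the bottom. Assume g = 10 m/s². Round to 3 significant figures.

Setting KE at the bottom equal to PE gained: ½mv² = mgh
h = v²/(2g) = 24.4²/(2 × 10) = 29.77 m

h = 29.8 m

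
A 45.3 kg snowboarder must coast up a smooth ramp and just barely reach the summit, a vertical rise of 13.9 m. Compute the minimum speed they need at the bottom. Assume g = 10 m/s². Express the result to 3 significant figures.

At the top they are momentarily at rest, so all KE converts to PE: ½mv² = mgh
v = √(2gh) = √(2 × 10 × 13.9) = 16.67 m/s

v = 16.7 m/s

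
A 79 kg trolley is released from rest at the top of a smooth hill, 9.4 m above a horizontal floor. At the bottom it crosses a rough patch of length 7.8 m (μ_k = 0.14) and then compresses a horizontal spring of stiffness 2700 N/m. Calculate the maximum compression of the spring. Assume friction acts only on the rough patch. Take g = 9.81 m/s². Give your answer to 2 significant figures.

Initial energy: E₁ = mgh = (79)(9.81)(9.4) = 7284.9 J
Friction removes W_f = μ_k mg d = (0.14)(79)(9.81)(7.8) = 846.3 J
Energy reaching the spring: E = 7284.9 − 846.3 = 6438.6 J
At max compression ½kx² = E ⇒ x = √(2E/k) = √(2 × 6438.6/2700) = 2.184 m

x = 2.2 m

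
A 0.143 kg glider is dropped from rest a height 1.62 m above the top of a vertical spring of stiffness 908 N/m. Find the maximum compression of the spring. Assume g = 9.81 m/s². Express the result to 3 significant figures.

x = 0.0723 m

Take the reference level at the top of the uncompressed spring. At max compression the glider has fallen H + x and is momentarily at rest:
mg(H + x) = ½kx²
½(908)x² − (0.143)(9.81)x − (0.143)(9.81)(1.62) = 0
454.0x² − 1.403x − 2.273 = 0
x = [1.403 + √(1.968 + 4127.0)]/(2 × 454.0) = 0.07231 m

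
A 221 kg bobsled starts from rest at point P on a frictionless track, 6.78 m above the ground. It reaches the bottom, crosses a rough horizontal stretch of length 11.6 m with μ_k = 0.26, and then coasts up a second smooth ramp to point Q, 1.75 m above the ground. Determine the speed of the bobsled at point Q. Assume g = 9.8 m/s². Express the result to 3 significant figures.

Energy at P: mgh₁ = (221)(9.8)(6.78) = 14684 J
Friction loss: W_f = μ_k mg d = 6532 J
At Q: ½mv² + mgh₂ = mgh₁ − W_f
½mv² = 14684 − 6532 − 3790.2 = 4361.9 J
v = √(2 × 4361.9/221) = 6.283 m/s

v = 6.28 m/s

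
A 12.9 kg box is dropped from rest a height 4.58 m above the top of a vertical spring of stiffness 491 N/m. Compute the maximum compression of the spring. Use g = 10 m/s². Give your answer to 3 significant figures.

x = 1.84 m

Measuring PE from the top of the relaxed spring, at max compression the box has dropped H + x with zero KE, so:
mg(H + x) = ½kx²
½(491)x² − (12.9)(10)x − (12.9)(10)(4.58) = 0
245.5x² − 129.0x − 590.8 = 0
x = [129.0 + √(16641 + 580185)]/(2 × 245.5) = 1.836 m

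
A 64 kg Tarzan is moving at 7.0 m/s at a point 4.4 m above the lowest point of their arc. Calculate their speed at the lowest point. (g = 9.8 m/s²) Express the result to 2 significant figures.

v = 12 m/s

Mechanical energy is conserved (no friction): ½mv₀² + mgh = ½mv²
v² = v₀² + 2gh = (7.0)² + 2(9.8)(4.4) = 135.24
v = √135.24 = 11.63 m/s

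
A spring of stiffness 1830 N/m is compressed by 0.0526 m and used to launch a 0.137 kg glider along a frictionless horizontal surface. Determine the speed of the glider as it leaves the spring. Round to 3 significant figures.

The glider leaves the spring when the spring is at natural length, so ½kx² = ½mv²
v = x√(k/m) = 0.0526 × √(1830/0.137) = 6.079 m/s

v = 6.08 m/s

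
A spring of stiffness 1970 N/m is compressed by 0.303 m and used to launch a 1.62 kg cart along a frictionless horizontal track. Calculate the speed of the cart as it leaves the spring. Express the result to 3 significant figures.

Conservation of energy: ½kx² = ½mv²
v = x√(k/m) = 0.303 × √(1970/1.62) = 10.57 m/s

v = 10.6 m/s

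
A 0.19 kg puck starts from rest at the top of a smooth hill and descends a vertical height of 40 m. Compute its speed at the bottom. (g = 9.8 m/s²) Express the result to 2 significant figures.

v = 28 m/s

Equating total energy at the two states: mgh = ½mv²
v = √(2gh) = √(2 × 9.8 × 40) = √784.00 = 28.00 m/s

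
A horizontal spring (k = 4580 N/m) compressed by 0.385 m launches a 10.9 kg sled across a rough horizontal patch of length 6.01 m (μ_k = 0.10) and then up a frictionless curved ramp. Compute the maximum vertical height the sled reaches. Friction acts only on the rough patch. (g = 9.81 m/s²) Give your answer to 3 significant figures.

h = 2.57 m

Spring energy: E₀ = ½kx² = ½(4580)(0.385)² = 339.44 J
Friction: W_f = μ_k mg d = (0.10)(10.9)(9.81)(6.01) = 64.26 J
Energy at base of ramp: E = 339.44 − 64.26 = 275.17 J
At max height all remaining energy is PE: mgh = E ⇒ h = E/(mg) = 275.17/(10.9 × 9.81) = 2.573 m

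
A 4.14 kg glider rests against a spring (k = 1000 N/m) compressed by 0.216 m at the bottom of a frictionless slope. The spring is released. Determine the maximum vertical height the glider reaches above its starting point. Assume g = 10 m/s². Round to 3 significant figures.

All spring PE becomes gravitational PE at the highest point: ½kx² = mgh
h = kx²/(2mg) = (1000)(0.216)²/(2 × 4.14 × 10) = 0.5635 m

h = 0.563 m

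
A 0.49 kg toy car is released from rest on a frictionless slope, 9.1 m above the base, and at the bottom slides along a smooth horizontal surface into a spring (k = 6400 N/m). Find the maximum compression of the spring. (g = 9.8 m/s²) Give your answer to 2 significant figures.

At max compression the car is momentarily at rest: mgh = ½kx²
x = √(2mgh/k) = √(2 × 0.49 × 9.8 × 9.1 / 6400) = 0.1169 m

x = 0.12 m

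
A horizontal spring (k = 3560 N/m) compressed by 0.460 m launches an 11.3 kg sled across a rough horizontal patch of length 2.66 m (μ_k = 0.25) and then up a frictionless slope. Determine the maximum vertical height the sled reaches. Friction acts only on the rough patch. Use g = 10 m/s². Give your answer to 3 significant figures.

Spring energy: E₀ = ½kx² = ½(3560)(0.460)² = 376.65 J
Friction: W_f = μ_k mg d = (0.25)(11.3)(10)(2.66) = 75.15 J
Energy at base of ramp: E = 376.65 − 75.15 = 301.50 J
At max height all remaining energy is PE: mgh = E ⇒ h = E/(mg) = 301.50/(11.3 × 10) = 2.668 m

h = 2.67 m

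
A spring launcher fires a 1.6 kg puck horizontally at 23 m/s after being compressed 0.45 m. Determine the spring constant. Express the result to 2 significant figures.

k = 4200 N/m

½kx² = ½mv²
k = mv²/x² = (1.6)(23)²/(0.45)² = 4180 N/m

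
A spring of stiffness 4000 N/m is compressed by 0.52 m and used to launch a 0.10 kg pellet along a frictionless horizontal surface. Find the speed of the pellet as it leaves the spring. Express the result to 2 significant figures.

v = 100 m/s

Conservation of energy: ½kx² = ½mv²
v = x√(k/m) = 0.52 × √(4000/0.10) = 104.0 m/s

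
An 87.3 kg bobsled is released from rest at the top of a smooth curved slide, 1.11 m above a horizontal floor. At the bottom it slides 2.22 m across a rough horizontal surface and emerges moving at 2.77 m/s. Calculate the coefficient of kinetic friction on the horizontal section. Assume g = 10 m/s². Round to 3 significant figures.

μ_k = 0.327

Energy at the top = energy at the end + work done against friction:
mgh = ½mv² + μ_k m g d
mgh = 969.03 J; ½mv² = 334.92 J
W_f = 969.03 − 334.92 = 634.1 J
μ_k = W_f/(mg·d) = 634.1/(873.0 × 2.22) = 0.3272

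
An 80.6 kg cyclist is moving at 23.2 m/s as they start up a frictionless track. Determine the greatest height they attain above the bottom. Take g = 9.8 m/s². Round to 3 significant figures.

By energy conservation, ½mv² = mgh
h = v²/(2g) = 23.2²/(2 × 9.8) = 27.46 m

h = 27.5 m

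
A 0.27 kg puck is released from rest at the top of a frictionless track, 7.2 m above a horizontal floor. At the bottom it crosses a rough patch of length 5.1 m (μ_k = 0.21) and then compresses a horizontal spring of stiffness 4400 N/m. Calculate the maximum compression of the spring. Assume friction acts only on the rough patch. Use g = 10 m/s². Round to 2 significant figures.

x = 0.087 m

Initial energy: E₁ = mgh = (0.27)(10)(7.2) = 19.440 J
Friction removes W_f = μ_k mg d = (0.21)(0.27)(10)(5.1) = 2.892 J
Energy reaching the spring: E = 19.440 − 2.892 = 16.548 J
At max compression ½kx² = E ⇒ x = √(2E/k) = √(2 × 16.548/4400) = 0.08673 m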